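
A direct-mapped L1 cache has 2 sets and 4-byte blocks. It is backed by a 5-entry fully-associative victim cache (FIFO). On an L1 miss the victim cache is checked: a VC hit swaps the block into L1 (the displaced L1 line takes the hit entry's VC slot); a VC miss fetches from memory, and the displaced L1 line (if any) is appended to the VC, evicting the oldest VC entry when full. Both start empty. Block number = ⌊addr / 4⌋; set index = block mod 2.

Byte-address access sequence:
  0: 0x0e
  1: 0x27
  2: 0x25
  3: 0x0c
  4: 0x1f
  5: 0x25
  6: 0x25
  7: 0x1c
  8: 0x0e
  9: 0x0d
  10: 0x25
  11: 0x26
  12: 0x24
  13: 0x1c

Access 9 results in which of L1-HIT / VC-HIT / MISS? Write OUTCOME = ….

#0 0xe→b3/s1 MISS; vc=[]
#1 0x27→b9/s1 MISS; vc=[3]
#2 0x25→b9/s1 L1-HIT; vc=[3]
#3 0xc→b3/s1 VC-HIT; vc=[9]
#4 0x1f→b7/s1 MISS; vc=[9,3]
#5 0x25→b9/s1 VC-HIT; vc=[7,3]
#6 0x25→b9/s1 L1-HIT; vc=[7,3]
#7 0x1c→b7/s1 VC-HIT; vc=[9,3]
#8 0xe→b3/s1 VC-HIT; vc=[9,7]
#9 0xd→b3/s1 L1-HIT; vc=[9,7]
#10 0x25→b9/s1 VC-HIT; vc=[3,7]
#11 0x26→b9/s1 L1-HIT; vc=[3,7]
#12 0x24→b9/s1 L1-HIT; vc=[3,7]
#13 0x1c→b7/s1 VC-HIT; vc=[3,9]

OUTCOME = L1-HIT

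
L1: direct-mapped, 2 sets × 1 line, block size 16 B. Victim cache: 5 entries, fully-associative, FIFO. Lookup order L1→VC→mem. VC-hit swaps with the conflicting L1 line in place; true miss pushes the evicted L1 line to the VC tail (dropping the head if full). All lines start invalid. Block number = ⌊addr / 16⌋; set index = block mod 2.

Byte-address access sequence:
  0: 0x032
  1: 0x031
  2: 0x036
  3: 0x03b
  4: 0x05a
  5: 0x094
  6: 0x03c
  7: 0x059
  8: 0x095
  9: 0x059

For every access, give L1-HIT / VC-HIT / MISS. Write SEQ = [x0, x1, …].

0: 0x32 (blk 3, set 1) → MISS  vc=[]
1: 0x31 (blk 3, set 1) → L1-HIT  vc=[]
2: 0x36 (blk 3, set 1) → L1-HIT  vc=[]
3: 0x3b (blk 3, set 1) → L1-HIT  vc=[]
4: 0x5a (blk 5, set 1) → MISS  vc=[3]
5: 0x94 (blk 9, set 1) → MISS  vc=[3, 5]
6: 0x3c (blk 3, set 1) → VC-HIT  vc=[9, 5]
7: 0x59 (blk 5, set 1) → VC-HIT  vc=[9, 3]
8: 0x95 (blk 9, set 1) → VC-HIT  vc=[5, 3]
9: 0x59 (blk 5, set 1) → VC-HIT  vc=[9, 3]

SEQ = [MISS, L1-HIT, L1-HIT, L1-HIT, MISS, MISS, VC-HIT, VC-HIT, VC-HIT, VC-HIT]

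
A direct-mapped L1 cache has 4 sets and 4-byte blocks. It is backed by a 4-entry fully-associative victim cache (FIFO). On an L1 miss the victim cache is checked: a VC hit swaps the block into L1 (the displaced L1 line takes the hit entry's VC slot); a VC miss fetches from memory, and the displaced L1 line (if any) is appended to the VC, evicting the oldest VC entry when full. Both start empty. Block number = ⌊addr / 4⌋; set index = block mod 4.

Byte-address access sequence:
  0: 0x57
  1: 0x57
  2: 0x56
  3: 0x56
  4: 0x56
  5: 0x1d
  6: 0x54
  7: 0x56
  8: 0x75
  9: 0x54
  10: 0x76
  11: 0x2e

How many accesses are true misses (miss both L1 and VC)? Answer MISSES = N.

#0 0x57→b21/s1 MISS; vc=[]
#1 0x57→b21/s1 L1-HIT; vc=[]
#2 0x56→b21/s1 L1-HIT; vc=[]
#3 0x56→b21/s1 L1-HIT; vc=[]
#4 0x56→b21/s1 L1-HIT; vc=[]
#5 0x1d→b7/s3 MISS; vc=[]
#6 0x54→b21/s1 L1-HIT; vc=[]
#7 0x56→b21/s1 L1-HIT; vc=[]
#8 0x75→b29/s1 MISS; vc=[21]
#9 0x54→b21/s1 VC-HIT; vc=[29]
#10 0x76→b29/s1 VC-HIT; vc=[21]
#11 0x2e→b11/s3 MISS; vc=[21,7]

MISSES = 4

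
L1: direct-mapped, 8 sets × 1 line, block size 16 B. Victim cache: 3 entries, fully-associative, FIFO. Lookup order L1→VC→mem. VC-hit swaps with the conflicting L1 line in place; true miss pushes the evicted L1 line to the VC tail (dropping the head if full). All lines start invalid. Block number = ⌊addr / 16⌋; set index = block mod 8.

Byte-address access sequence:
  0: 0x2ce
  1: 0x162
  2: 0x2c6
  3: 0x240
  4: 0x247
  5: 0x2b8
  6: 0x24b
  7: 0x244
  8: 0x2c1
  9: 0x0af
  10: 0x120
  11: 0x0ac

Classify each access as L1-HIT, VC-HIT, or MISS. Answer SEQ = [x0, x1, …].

SEQ = [MISS, MISS, L1-HIT, MISS, L1-HIT, MISS, L1-HIT, L1-HIT, VC-HIT, MISS, MISS, VC-HIT]

0: 0x2ce (blk 44, set 4) → MISS  vc=[]
1: 0x162 (blk 22, set 6) → MISS  vc=[]
2: 0x2c6 (blk 44, set 4) → L1-HIT  vc=[]
3: 0x240 (blk 36, set 4) → MISS  vc=[44]
4: 0x247 (blk 36, set 4) → L1-HIT  vc=[44]
5: 0x2b8 (blk 43, set 3) → MISS  vc=[44]
6: 0x24b (blk 36, set 4) → L1-HIT  vc=[44]
7: 0x244 (blk 36, set 4) → L1-HIT  vc=[44]
8: 0x2c1 (blk 44, set 4) → VC-HIT  vc=[36]
9: 0xaf (blk 10, set 2) → MISS  vc=[36]
10: 0x120 (blk 18, set 2) → MISS  vc=[36, 10]
11: 0xac (blk 10, set 2) → VC-HIT  vc=[36, 18]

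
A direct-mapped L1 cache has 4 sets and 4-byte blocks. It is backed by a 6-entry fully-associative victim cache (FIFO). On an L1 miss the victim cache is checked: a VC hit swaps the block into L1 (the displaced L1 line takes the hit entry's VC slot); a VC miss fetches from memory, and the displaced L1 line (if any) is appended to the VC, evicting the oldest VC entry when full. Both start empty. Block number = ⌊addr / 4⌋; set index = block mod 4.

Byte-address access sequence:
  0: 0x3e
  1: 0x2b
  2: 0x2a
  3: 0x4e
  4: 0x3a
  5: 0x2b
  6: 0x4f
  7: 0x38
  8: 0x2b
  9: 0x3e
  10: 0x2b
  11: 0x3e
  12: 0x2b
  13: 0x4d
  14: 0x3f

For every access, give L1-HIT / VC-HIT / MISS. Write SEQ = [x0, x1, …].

SEQ = [MISS, MISS, L1-HIT, MISS, MISS, VC-HIT, L1-HIT, VC-HIT, VC-HIT, VC-HIT, L1-HIT, L1-HIT, L1-HIT, VC-HIT, VC-HIT]

#0 0x3e→b15/s3 MISS; vc=[]
#1 0x2b→b10/s2 MISS; vc=[]
#2 0x2a→b10/s2 L1-HIT; vc=[]
#3 0x4e→b19/s3 MISS; vc=[15]
#4 0x3a→b14/s2 MISS; vc=[15,10]
#5 0x2b→b10/s2 VC-HIT; vc=[15,14]
#6 0x4f→b19/s3 L1-HIT; vc=[15,14]
#7 0x38→b14/s2 VC-HIT; vc=[15,10]
#8 0x2b→b10/s2 VC-HIT; vc=[15,14]
#9 0x3e→b15/s3 VC-HIT; vc=[19,14]
#10 0x2b→b10/s2 L1-HIT; vc=[19,14]
#11 0x3e→b15/s3 L1-HIT; vc=[19,14]
#12 0x2b→b10/s2 L1-HIT; vc=[19,14]
#13 0x4d→b19/s3 VC-HIT; vc=[15,14]
#14 0x3f→b15/s3 VC-HIT; vc=[19,14]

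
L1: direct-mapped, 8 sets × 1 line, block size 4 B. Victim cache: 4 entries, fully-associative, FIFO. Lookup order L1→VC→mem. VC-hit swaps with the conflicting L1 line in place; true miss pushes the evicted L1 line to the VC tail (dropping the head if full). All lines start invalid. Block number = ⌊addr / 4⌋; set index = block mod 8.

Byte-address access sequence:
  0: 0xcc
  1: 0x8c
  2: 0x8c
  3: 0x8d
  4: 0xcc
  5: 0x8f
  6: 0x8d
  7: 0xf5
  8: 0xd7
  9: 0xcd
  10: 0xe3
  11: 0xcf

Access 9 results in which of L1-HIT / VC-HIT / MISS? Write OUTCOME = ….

OUTCOME = VC-HIT

  [0] addr=0xcc blk=51 s=3: MISS | VC []
  [1] addr=0x8c blk=35 s=3: MISS | VC [51]
  [2] addr=0x8c blk=35 s=3: L1-HIT | VC [51]
  [3] addr=0x8d blk=35 s=3: L1-HIT | VC [51]
  [4] addr=0xcc blk=51 s=3: VC-HIT | VC [35]
  [5] addr=0x8f blk=35 s=3: VC-HIT | VC [51]
  [6] addr=0x8d blk=35 s=3: L1-HIT | VC [51]
  [7] addr=0xf5 blk=61 s=5: MISS | VC [51]
  [8] addr=0xd7 blk=53 s=5: MISS | VC [51, 61]
  [9] addr=0xcd blk=51 s=3: VC-HIT | VC [35, 61]
  [10] addr=0xe3 blk=56 s=0: MISS | VC [35, 61]
  [11] addr=0xcf blk=51 s=3: L1-HIT | VC [35, 61]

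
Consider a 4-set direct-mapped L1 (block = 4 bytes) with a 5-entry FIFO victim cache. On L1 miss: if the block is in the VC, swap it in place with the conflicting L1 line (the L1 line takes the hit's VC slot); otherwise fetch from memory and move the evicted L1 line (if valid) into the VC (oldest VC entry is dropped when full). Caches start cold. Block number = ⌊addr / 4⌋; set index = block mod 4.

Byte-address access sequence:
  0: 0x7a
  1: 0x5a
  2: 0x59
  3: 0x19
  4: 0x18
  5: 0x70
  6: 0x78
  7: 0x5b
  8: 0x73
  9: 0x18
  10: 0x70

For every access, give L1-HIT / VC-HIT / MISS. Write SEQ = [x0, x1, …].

SEQ = [MISS, MISS, L1-HIT, MISS, L1-HIT, MISS, VC-HIT, VC-HIT, L1-HIT, VC-HIT, L1-HIT]

#0 0x7a→b30/s2 MISS; vc=[]
#1 0x5a→b22/s2 MISS; vc=[30]
#2 0x59→b22/s2 L1-HIT; vc=[30]
#3 0x19→b6/s2 MISS; vc=[30,22]
#4 0x18→b6/s2 L1-HIT; vc=[30,22]
#5 0x70→b28/s0 MISS; vc=[30,22]
#6 0x78→b30/s2 VC-HIT; vc=[6,22]
#7 0x5b→b22/s2 VC-HIT; vc=[6,30]
#8 0x73→b28/s0 L1-HIT; vc=[6,30]
#9 0x18→b6/s2 VC-HIT; vc=[22,30]
#10 0x70→b28/s0 L1-HIT; vc=[22,30]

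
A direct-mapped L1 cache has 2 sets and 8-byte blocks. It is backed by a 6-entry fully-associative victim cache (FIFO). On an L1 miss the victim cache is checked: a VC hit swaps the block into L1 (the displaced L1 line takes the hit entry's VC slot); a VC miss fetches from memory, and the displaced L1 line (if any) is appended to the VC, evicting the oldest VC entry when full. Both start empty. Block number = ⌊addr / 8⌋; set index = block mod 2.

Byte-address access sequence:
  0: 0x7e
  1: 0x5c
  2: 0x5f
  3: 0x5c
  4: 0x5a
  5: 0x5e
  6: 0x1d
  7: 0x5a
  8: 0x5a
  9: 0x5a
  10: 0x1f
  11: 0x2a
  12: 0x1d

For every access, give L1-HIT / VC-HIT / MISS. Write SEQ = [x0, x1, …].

  [0] addr=0x7e blk=15 s=1: MISS | VC []
  [1] addr=0x5c blk=11 s=1: MISS | VC [15]
  [2] addr=0x5f blk=11 s=1: L1-HIT | VC [15]
  [3] addr=0x5c blk=11 s=1: L1-HIT | VC [15]
  [4] addr=0x5a blk=11 s=1: L1-HIT | VC [15]
  [5] addr=0x5e blk=11 s=1: L1-HIT | VC [15]
  [6] addr=0x1d blk=3 s=1: MISS | VC [15, 11]
  [7] addr=0x5a blk=11 s=1: VC-HIT | VC [15, 3]
  [8] addr=0x5a blk=11 s=1: L1-HIT | VC [15, 3]
  [9] addr=0x5a blk=11 s=1: L1-HIT | VC [15, 3]
  [10] addr=0x1f blk=3 s=1: VC-HIT | VC [15, 11]
  [11] addr=0x2a blk=5 s=1: MISS | VC [15, 11, 3]
  [12] addr=0x1d blk=3 s=1: VC-HIT | VC [15, 11, 5]

SEQ = [MISS, MISS, L1-HIT, L1-HIT, L1-HIT, L1-HIT, MISS, VC-HIT, L1-HIT, L1-HIT, VC-HIT, MISS, VC-HIT]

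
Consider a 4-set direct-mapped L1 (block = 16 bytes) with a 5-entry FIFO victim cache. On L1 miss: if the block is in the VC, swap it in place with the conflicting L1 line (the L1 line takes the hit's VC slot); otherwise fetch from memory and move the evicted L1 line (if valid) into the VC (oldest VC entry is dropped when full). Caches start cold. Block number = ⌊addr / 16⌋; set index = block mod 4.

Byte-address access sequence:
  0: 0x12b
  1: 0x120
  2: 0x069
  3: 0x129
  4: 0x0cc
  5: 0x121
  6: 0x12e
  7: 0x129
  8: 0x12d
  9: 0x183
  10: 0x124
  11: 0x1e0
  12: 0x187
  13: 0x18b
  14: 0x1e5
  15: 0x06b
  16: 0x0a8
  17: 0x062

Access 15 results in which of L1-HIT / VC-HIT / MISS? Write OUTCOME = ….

OUTCOME = VC-HIT

  [0] addr=0x12b blk=18 s=2: MISS | VC []
  [1] addr=0x120 blk=18 s=2: L1-HIT | VC []
  [2] addr=0x69 blk=6 s=2: MISS | VC [18]
  [3] addr=0x129 blk=18 s=2: VC-HIT | VC [6]
  [4] addr=0xcc blk=12 s=0: MISS | VC [6]
  [5] addr=0x121 blk=18 s=2: L1-HIT | VC [6]
  [6] addr=0x12e blk=18 s=2: L1-HIT | VC [6]
  [7] addr=0x129 blk=18 s=2: L1-HIT | VC [6]
  [8] addr=0x12d blk=18 s=2: L1-HIT | VC [6]
  [9] addr=0x183 blk=24 s=0: MISS | VC [6, 12]
  [10] addr=0x124 blk=18 s=2: L1-HIT | VC [6, 12]
  [11] addr=0x1e0 blk=30 s=2: MISS | VC [6, 12, 18]
  [12] addr=0x187 blk=24 s=0: L1-HIT | VC [6, 12, 18]
  [13] addr=0x18b blk=24 s=0: L1-HIT | VC [6, 12, 18]
  [14] addr=0x1e5 blk=30 s=2: L1-HIT | VC [6, 12, 18]
  [15] addr=0x6b blk=6 s=2: VC-HIT | VC [30, 12, 18]
  [16] addr=0xa8 blk=10 s=2: MISS | VC [30, 12, 18, 6]
  [17] addr=0x62 blk=6 s=2: VC-HIT | VC [30, 12, 18, 10]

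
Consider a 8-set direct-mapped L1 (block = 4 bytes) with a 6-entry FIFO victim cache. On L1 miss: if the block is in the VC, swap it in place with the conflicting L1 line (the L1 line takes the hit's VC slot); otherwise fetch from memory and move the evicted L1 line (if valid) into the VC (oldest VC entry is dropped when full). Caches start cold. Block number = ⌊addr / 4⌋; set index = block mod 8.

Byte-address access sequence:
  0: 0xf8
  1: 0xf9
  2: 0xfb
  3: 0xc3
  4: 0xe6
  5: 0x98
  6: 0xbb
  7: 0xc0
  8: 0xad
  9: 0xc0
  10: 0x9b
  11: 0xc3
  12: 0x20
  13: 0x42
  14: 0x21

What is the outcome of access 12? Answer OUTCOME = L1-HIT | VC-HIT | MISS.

#0 0xf8→b62/s6 MISS; vc=[]
#1 0xf9→b62/s6 L1-HIT; vc=[]
#2 0xfb→b62/s6 L1-HIT; vc=[]
#3 0xc3→b48/s0 MISS; vc=[]
#4 0xe6→b57/s1 MISS; vc=[]
#5 0x98→b38/s6 MISS; vc=[62]
#6 0xbb→b46/s6 MISS; vc=[62,38]
#7 0xc0→b48/s0 L1-HIT; vc=[62,38]
#8 0xad→b43/s3 MISS; vc=[62,38]
#9 0xc0→b48/s0 L1-HIT; vc=[62,38]
#10 0x9b→b38/s6 VC-HIT; vc=[62,46]
#11 0xc3→b48/s0 L1-HIT; vc=[62,46]
#12 0x20→b8/s0 MISS; vc=[62,46,48]
#13 0x42→b16/s0 MISS; vc=[62,46,48,8]
#14 0x21→b8/s0 VC-HIT; vc=[62,46,48,16]

OUTCOME = MISS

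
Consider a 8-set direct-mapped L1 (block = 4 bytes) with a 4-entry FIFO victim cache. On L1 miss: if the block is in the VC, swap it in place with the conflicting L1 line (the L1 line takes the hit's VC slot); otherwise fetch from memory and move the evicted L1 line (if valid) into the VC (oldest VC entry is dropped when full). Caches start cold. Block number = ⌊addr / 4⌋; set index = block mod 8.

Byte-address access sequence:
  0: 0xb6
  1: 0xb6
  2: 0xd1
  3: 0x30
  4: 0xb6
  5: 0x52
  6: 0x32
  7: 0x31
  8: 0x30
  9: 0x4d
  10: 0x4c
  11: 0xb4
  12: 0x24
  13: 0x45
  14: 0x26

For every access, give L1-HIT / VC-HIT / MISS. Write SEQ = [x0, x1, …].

SEQ = [MISS, L1-HIT, MISS, MISS, L1-HIT, MISS, VC-HIT, L1-HIT, L1-HIT, MISS, L1-HIT, L1-HIT, MISS, MISS, VC-HIT]

#0 0xb6→b45/s5 MISS; vc=[]
#1 0xb6→b45/s5 L1-HIT; vc=[]
#2 0xd1→b52/s4 MISS; vc=[]
#3 0x30→b12/s4 MISS; vc=[52]
#4 0xb6→b45/s5 L1-HIT; vc=[52]
#5 0x52→b20/s4 MISS; vc=[52,12]
#6 0x32→b12/s4 VC-HIT; vc=[52,20]
#7 0x31→b12/s4 L1-HIT; vc=[52,20]
#8 0x30→b12/s4 L1-HIT; vc=[52,20]
#9 0x4d→b19/s3 MISS; vc=[52,20]
#10 0x4c→b19/s3 L1-HIT; vc=[52,20]
#11 0xb4→b45/s5 L1-HIT; vc=[52,20]
#12 0x24→b9/s1 MISS; vc=[52,20]
#13 0x45→b17/s1 MISS; vc=[52,20,9]
#14 0x26→b9/s1 VC-HIT; vc=[52,20,17]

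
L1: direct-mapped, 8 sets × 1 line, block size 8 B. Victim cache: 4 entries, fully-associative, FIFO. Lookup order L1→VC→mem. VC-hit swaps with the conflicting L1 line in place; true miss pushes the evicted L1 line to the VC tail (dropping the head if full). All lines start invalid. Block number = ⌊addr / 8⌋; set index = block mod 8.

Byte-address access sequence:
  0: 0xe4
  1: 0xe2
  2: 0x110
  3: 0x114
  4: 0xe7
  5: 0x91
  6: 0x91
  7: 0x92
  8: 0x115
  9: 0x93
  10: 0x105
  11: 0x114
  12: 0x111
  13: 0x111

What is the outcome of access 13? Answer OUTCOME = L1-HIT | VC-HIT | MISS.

  [0] addr=0xe4 blk=28 s=4: MISS | VC []
  [1] addr=0xe2 blk=28 s=4: L1-HIT | VC []
  [2] addr=0x110 blk=34 s=2: MISS | VC []
  [3] addr=0x114 blk=34 s=2: L1-HIT | VC []
  [4] addr=0xe7 blk=28 s=4: L1-HIT | VC []
  [5] addr=0x91 blk=18 s=2: MISS | VC [34]
  [6] addr=0x91 blk=18 s=2: L1-HIT | VC [34]
  [7] addr=0x92 blk=18 s=2: L1-HIT | VC [34]
  [8] addr=0x115 blk=34 s=2: VC-HIT | VC [18]
  [9] addr=0x93 blk=18 s=2: VC-HIT | VC [34]
  [10] addr=0x105 blk=32 s=0: MISS | VC [34]
  [11] addr=0x114 blk=34 s=2: VC-HIT | VC [18]
  [12] addr=0x111 blk=34 s=2: L1-HIT | VC [18]
  [13] addr=0x111 blk=34 s=2: L1-HIT | VC [18]

OUTCOME = L1-HIT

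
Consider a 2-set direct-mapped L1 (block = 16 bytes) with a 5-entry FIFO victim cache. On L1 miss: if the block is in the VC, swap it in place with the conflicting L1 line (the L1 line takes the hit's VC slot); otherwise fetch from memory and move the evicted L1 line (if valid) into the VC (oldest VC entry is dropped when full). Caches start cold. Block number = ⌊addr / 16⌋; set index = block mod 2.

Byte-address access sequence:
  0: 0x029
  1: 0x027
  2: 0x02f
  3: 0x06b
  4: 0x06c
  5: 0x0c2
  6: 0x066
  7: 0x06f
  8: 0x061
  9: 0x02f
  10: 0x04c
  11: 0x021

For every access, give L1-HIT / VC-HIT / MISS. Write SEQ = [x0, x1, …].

SEQ = [MISS, L1-HIT, L1-HIT, MISS, L1-HIT, MISS, VC-HIT, L1-HIT, L1-HIT, VC-HIT, MISS, VC-HIT]

0: 0x29 (blk 2, set 0) → MISS  vc=[]
1: 0x27 (blk 2, set 0) → L1-HIT  vc=[]
2: 0x2f (blk 2, set 0) → L1-HIT  vc=[]
3: 0x6b (blk 6, set 0) → MISS  vc=[2]
4: 0x6c (blk 6, set 0) → L1-HIT  vc=[2]
5: 0xc2 (blk 12, set 0) → MISS  vc=[2, 6]
6: 0x66 (blk 6, set 0) → VC-HIT  vc=[2, 12]
7: 0x6f (blk 6, set 0) → L1-HIT  vc=[2, 12]
8: 0x61 (blk 6, set 0) → L1-HIT  vc=[2, 12]
9: 0x2f (blk 2, set 0) → VC-HIT  vc=[6, 12]
10: 0x4c (blk 4, set 0) → MISS  vc=[6, 12, 2]
11: 0x21 (blk 2, set 0) → VC-HIT  vc=[6, 12, 4]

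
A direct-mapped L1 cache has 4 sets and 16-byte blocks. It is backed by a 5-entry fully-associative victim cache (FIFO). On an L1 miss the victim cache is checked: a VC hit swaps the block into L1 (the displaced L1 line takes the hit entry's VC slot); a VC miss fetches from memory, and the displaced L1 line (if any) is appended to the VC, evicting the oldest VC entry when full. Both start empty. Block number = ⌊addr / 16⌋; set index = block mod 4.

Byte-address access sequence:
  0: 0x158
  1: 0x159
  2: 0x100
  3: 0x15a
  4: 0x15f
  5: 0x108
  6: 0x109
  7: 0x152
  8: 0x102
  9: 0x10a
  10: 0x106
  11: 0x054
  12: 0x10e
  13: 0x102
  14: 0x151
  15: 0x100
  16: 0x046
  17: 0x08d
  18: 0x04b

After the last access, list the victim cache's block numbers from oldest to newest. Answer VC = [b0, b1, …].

VC = [5, 16, 8]

  [0] addr=0x158 blk=21 s=1: MISS | VC []
  [1] addr=0x159 blk=21 s=1: L1-HIT | VC []
  [2] addr=0x100 blk=16 s=0: MISS | VC []
  [3] addr=0x15a blk=21 s=1: L1-HIT | VC []
  [4] addr=0x15f blk=21 s=1: L1-HIT | VC []
  [5] addr=0x108 blk=16 s=0: L1-HIT | VC []
  [6] addr=0x109 blk=16 s=0: L1-HIT | VC []
  [7] addr=0x152 blk=21 s=1: L1-HIT | VC []
  [8] addr=0x102 blk=16 s=0: L1-HIT | VC []
  [9] addr=0x10a blk=16 s=0: L1-HIT | VC []
  [10] addr=0x106 blk=16 s=0: L1-HIT | VC []
  [11] addr=0x54 blk=5 s=1: MISS | VC [21]
  [12] addr=0x10e blk=16 s=0: L1-HIT | VC [21]
  [13] addr=0x102 blk=16 s=0: L1-HIT | VC [21]
  [14] addr=0x151 blk=21 s=1: VC-HIT | VC [5]
  [15] addr=0x100 blk=16 s=0: L1-HIT | VC [5]
  [16] addr=0x46 blk=4 s=0: MISS | VC [5, 16]
  [17] addr=0x8d blk=8 s=0: MISS | VC [5, 16, 4]
  [18] addr=0x4b blk=4 s=0: VC-HIT | VC [5, 16, 8]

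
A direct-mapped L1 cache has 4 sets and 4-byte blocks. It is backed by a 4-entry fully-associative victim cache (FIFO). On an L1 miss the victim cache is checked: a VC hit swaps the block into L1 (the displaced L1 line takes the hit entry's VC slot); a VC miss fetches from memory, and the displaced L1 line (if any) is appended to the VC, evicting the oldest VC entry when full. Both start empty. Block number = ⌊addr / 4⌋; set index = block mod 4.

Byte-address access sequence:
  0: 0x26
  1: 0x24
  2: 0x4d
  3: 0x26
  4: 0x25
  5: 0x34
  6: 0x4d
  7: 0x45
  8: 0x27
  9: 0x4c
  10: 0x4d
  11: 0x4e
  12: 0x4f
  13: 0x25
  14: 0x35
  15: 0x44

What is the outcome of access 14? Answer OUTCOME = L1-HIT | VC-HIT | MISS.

OUTCOME = VC-HIT

#0 0x26→b9/s1 MISS; vc=[]
#1 0x24→b9/s1 L1-HIT; vc=[]
#2 0x4d→b19/s3 MISS; vc=[]
#3 0x26→b9/s1 L1-HIT; vc=[]
#4 0x25→b9/s1 L1-HIT; vc=[]
#5 0x34→b13/s1 MISS; vc=[9]
#6 0x4d→b19/s3 L1-HIT; vc=[9]
#7 0x45→b17/s1 MISS; vc=[9,13]
#8 0x27→b9/s1 VC-HIT; vc=[17,13]
#9 0x4c→b19/s3 L1-HIT; vc=[17,13]
#10 0x4d→b19/s3 L1-HIT; vc=[17,13]
#11 0x4e→b19/s3 L1-HIT; vc=[17,13]
#12 0x4f→b19/s3 L1-HIT; vc=[17,13]
#13 0x25→b9/s1 L1-HIT; vc=[17,13]
#14 0x35→b13/s1 VC-HIT; vc=[17,9]
#15 0x44→b17/s1 VC-HIT; vc=[13,9]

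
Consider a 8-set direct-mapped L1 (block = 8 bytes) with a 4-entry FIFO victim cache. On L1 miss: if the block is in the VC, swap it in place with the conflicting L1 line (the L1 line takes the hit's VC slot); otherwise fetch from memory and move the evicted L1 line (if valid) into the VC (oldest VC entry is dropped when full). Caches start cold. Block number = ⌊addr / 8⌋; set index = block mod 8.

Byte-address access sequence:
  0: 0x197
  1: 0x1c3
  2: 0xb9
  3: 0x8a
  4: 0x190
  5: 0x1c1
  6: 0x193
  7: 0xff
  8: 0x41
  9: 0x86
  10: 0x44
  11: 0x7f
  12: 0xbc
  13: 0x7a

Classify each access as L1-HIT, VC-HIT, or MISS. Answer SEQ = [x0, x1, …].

SEQ = [MISS, MISS, MISS, MISS, L1-HIT, L1-HIT, L1-HIT, MISS, MISS, MISS, VC-HIT, MISS, VC-HIT, VC-HIT]

  [0] addr=0x197 blk=50 s=2: MISS | VC []
  [1] addr=0x1c3 blk=56 s=0: MISS | VC []
  [2] addr=0xb9 blk=23 s=7: MISS | VC []
  [3] addr=0x8a blk=17 s=1: MISS | VC []
  [4] addr=0x190 blk=50 s=2: L1-HIT | VC []
  [5] addr=0x1c1 blk=56 s=0: L1-HIT | VC []
  [6] addr=0x193 blk=50 s=2: L1-HIT | VC []
  [7] addr=0xff blk=31 s=7: MISS | VC [23]
  [8] addr=0x41 blk=8 s=0: MISS | VC [23, 56]
  [9] addr=0x86 blk=16 s=0: MISS | VC [23, 56, 8]
  [10] addr=0x44 blk=8 s=0: VC-HIT | VC [23, 56, 16]
  [11] addr=0x7f blk=15 s=7: MISS | VC [23, 56, 16, 31]
  [12] addr=0xbc blk=23 s=7: VC-HIT | VC [15, 56, 16, 31]
  [13] addr=0x7a blk=15 s=7: VC-HIT | VC [23, 56, 16, 31]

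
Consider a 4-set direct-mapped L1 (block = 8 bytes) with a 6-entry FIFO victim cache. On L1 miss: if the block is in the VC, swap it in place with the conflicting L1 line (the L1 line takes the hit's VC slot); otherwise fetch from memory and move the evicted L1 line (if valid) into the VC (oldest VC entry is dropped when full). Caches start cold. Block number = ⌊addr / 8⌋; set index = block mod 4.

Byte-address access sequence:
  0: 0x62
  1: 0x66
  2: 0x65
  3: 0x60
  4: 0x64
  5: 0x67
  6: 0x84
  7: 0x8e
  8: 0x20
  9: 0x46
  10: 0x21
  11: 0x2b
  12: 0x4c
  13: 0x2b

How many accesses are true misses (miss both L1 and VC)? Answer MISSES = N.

0: 0x62 (blk 12, set 0) → MISS  vc=[]
1: 0x66 (blk 12, set 0) → L1-HIT  vc=[]
2: 0x65 (blk 12, set 0) → L1-HIT  vc=[]
3: 0x60 (blk 12, set 0) → L1-HIT  vc=[]
4: 0x64 (blk 12, set 0) → L1-HIT  vc=[]
5: 0x67 (blk 12, set 0) → L1-HIT  vc=[]
6: 0x84 (blk 16, set 0) → MISS  vc=[12]
7: 0x8e (blk 17, set 1) → MISS  vc=[12]
8: 0x20 (blk 4, set 0) → MISS  vc=[12, 16]
9: 0x46 (blk 8, set 0) → MISS  vc=[12, 16, 4]
10: 0x21 (blk 4, set 0) → VC-HIT  vc=[12, 16, 8]
11: 0x2b (blk 5, set 1) → MISS  vc=[12, 16, 8, 17]
12: 0x4c (blk 9, set 1) → MISS  vc=[12, 16, 8, 17, 5]
13: 0x2b (blk 5, set 1) → VC-HIT  vc=[12, 16, 8, 17, 9]

MISSES = 7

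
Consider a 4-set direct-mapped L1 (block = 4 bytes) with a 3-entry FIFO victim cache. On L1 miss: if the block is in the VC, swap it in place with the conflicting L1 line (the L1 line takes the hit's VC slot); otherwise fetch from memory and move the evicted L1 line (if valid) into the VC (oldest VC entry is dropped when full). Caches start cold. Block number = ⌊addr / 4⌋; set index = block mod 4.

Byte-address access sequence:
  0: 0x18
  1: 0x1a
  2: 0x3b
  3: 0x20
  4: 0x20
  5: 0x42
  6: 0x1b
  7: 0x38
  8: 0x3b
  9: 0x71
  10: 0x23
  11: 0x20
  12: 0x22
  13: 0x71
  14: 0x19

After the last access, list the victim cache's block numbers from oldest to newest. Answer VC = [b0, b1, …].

  [0] addr=0x18 blk=6 s=2: MISS | VC []
  [1] addr=0x1a blk=6 s=2: L1-HIT | VC []
  [2] addr=0x3b blk=14 s=2: MISS | VC [6]
  [3] addr=0x20 blk=8 s=0: MISS | VC [6]
  [4] addr=0x20 blk=8 s=0: L1-HIT | VC [6]
  [5] addr=0x42 blk=16 s=0: MISS | VC [6, 8]
  [6] addr=0x1b blk=6 s=2: VC-HIT | VC [14, 8]
  [7] addr=0x38 blk=14 s=2: VC-HIT | VC [6, 8]
  [8] addr=0x3b blk=14 s=2: L1-HIT | VC [6, 8]
  [9] addr=0x71 blk=28 s=0: MISS | VC [6, 8, 16]
  [10] addr=0x23 blk=8 s=0: VC-HIT | VC [6, 28, 16]
  [11] addr=0x20 blk=8 s=0: L1-HIT | VC [6, 28, 16]
  [12] addr=0x22 blk=8 s=0: L1-HIT | VC [6, 28, 16]
  [13] addr=0x71 blk=28 s=0: VC-HIT | VC [6, 8, 16]
  [14] addr=0x19 blk=6 s=2: VC-HIT | VC [14, 8, 16]

VC = [14, 8, 16]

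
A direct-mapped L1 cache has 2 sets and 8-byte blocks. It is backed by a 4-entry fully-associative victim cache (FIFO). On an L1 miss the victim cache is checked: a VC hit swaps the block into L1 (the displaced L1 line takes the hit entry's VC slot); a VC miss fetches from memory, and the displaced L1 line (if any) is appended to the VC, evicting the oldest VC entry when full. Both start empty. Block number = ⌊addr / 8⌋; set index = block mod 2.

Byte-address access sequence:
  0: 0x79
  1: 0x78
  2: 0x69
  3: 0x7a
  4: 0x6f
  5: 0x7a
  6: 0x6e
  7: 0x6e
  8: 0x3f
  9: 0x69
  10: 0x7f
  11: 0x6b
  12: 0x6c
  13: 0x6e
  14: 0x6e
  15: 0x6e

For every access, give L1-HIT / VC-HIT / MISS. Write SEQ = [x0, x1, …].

  [0] addr=0x79 blk=15 s=1: MISS | VC []
  [1] addr=0x78 blk=15 s=1: L1-HIT | VC []
  [2] addr=0x69 blk=13 s=1: MISS | VC [15]
  [3] addr=0x7a blk=15 s=1: VC-HIT | VC [13]
  [4] addr=0x6f blk=13 s=1: VC-HIT | VC [15]
  [5] addr=0x7a blk=15 s=1: VC-HIT | VC [13]
  [6] addr=0x6e blk=13 s=1: VC-HIT | VC [15]
  [7] addr=0x6e blk=13 s=1: L1-HIT | VC [15]
  [8] addr=0x3f blk=7 s=1: MISS | VC [15, 13]
  [9] addr=0x69 blk=13 s=1: VC-HIT | VC [15, 7]
  [10] addr=0x7f blk=15 s=1: VC-HIT | VC [13, 7]
  [11] addr=0x6b blk=13 s=1: VC-HIT | VC [15, 7]
  [12] addr=0x6c blk=13 s=1: L1-HIT | VC [15, 7]
  [13] addr=0x6e blk=13 s=1: L1-HIT | VC [15, 7]
  [14] addr=0x6e blk=13 s=1: L1-HIT | VC [15, 7]
  [15] addr=0x6e blk=13 s=1: L1-HIT | VC [15, 7]

SEQ = [MISS, L1-HIT, MISS, VC-HIT, VC-HIT, VC-HIT, VC-HIT, L1-HIT, MISS, VC-HIT, VC-HIT, VC-HIT, L1-HIT, L1-HIT, L1-HIT, L1-HIT]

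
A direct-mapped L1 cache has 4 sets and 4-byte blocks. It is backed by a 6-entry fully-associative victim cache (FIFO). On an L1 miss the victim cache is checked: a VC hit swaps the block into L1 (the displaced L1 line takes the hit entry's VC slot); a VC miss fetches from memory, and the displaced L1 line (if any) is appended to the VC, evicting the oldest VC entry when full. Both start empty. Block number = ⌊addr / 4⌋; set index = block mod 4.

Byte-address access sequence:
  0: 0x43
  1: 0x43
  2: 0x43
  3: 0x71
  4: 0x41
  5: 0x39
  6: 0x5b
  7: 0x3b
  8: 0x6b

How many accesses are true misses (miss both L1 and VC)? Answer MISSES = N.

MISSES = 5

#0 0x43→b16/s0 MISS; vc=[]
#1 0x43→b16/s0 L1-HIT; vc=[]
#2 0x43→b16/s0 L1-HIT; vc=[]
#3 0x71→b28/s0 MISS; vc=[16]
#4 0x41→b16/s0 VC-HIT; vc=[28]
#5 0x39→b14/s2 MISS; vc=[28]
#6 0x5b→b22/s2 MISS; vc=[28,14]
#7 0x3b→b14/s2 VC-HIT; vc=[28,22]
#8 0x6b→b26/s2 MISS; vc=[28,22,14]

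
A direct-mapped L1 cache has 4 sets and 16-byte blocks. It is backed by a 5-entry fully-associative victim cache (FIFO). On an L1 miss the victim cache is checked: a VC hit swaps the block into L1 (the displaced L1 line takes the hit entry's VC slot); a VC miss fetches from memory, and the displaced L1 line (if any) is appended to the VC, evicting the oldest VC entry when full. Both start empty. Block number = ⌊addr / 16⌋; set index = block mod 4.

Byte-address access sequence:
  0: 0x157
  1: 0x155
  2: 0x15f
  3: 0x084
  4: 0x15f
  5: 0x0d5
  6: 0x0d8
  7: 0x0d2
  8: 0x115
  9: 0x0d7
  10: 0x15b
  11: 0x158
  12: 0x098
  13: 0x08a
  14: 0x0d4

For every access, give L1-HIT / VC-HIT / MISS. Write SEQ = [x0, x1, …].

#0 0x157→b21/s1 MISS; vc=[]
#1 0x155→b21/s1 L1-HIT; vc=[]
#2 0x15f→b21/s1 L1-HIT; vc=[]
#3 0x84→b8/s0 MISS; vc=[]
#4 0x15f→b21/s1 L1-HIT; vc=[]
#5 0xd5→b13/s1 MISS; vc=[21]
#6 0xd8→b13/s1 L1-HIT; vc=[21]
#7 0xd2→b13/s1 L1-HIT; vc=[21]
#8 0x115→b17/s1 MISS; vc=[21,13]
#9 0xd7→b13/s1 VC-HIT; vc=[21,17]
#10 0x15b→b21/s1 VC-HIT; vc=[13,17]
#11 0x158→b21/s1 L1-HIT; vc=[13,17]
#12 0x98→b9/s1 MISS; vc=[13,17,21]
#13 0x8a→b8/s0 L1-HIT; vc=[13,17,21]
#14 0xd4→b13/s1 VC-HIT; vc=[9,17,21]

SEQ = [MISS, L1-HIT, L1-HIT, MISS, L1-HIT, MISS, L1-HIT, L1-HIT, MISS, VC-HIT, VC-HIT, L1-HIT, MISS, L1-HIT, VC-HIT]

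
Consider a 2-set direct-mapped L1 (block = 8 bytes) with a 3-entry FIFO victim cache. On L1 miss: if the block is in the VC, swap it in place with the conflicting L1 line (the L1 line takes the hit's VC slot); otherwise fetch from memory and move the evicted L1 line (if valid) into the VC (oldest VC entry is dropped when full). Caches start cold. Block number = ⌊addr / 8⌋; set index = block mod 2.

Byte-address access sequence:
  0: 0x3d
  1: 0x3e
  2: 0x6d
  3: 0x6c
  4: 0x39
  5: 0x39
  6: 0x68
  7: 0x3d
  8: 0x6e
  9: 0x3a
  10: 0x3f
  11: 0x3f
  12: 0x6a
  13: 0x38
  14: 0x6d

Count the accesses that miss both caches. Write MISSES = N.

MISSES = 2

#0 0x3d→b7/s1 MISS; vc=[]
#1 0x3e→b7/s1 L1-HIT; vc=[]
#2 0x6d→b13/s1 MISS; vc=[7]
#3 0x6c→b13/s1 L1-HIT; vc=[7]
#4 0x39→b7/s1 VC-HIT; vc=[13]
#5 0x39→b7/s1 L1-HIT; vc=[13]
#6 0x68→b13/s1 VC-HIT; vc=[7]
#7 0x3d→b7/s1 VC-HIT; vc=[13]
#8 0x6e→b13/s1 VC-HIT; vc=[7]
#9 0x3a→b7/s1 VC-HIT; vc=[13]
#10 0x3f→b7/s1 L1-HIT; vc=[13]
#11 0x3f→b7/s1 L1-HIT; vc=[13]
#12 0x6a→b13/s1 VC-HIT; vc=[7]
#13 0x38→b7/s1 VC-HIT; vc=[13]
#14 0x6d→b13/s1 VC-HIT; vc=[7]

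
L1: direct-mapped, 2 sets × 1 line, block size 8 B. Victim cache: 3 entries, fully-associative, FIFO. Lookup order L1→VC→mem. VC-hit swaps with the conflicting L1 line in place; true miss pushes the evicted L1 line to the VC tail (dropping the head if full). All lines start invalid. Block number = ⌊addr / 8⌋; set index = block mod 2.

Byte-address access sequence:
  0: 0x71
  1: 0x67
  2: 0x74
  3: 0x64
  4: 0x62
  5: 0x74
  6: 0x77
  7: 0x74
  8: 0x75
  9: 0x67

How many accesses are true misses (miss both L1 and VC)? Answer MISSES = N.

MISSES = 2

#0 0x71→b14/s0 MISS; vc=[]
#1 0x67→b12/s0 MISS; vc=[14]
#2 0x74→b14/s0 VC-HIT; vc=[12]
#3 0x64→b12/s0 VC-HIT; vc=[14]
#4 0x62→b12/s0 L1-HIT; vc=[14]
#5 0x74→b14/s0 VC-HIT; vc=[12]
#6 0x77→b14/s0 L1-HIT; vc=[12]
#7 0x74→b14/s0 L1-HIT; vc=[12]
#8 0x75→b14/s0 L1-HIT; vc=[12]
#9 0x67→b12/s0 VC-HIT; vc=[14]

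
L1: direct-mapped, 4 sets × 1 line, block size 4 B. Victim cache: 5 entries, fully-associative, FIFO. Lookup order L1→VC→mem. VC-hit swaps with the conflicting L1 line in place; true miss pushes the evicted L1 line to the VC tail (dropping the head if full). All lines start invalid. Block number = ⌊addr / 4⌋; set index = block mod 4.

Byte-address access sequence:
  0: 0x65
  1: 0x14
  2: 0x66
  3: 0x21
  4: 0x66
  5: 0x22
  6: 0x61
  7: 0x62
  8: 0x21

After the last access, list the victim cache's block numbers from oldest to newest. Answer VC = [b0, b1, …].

#0 0x65→b25/s1 MISS; vc=[]
#1 0x14→b5/s1 MISS; vc=[25]
#2 0x66→b25/s1 VC-HIT; vc=[5]
#3 0x21→b8/s0 MISS; vc=[5]
#4 0x66→b25/s1 L1-HIT; vc=[5]
#5 0x22→b8/s0 L1-HIT; vc=[5]
#6 0x61→b24/s0 MISS; vc=[5,8]
#7 0x62→b24/s0 L1-HIT; vc=[5,8]
#8 0x21→b8/s0 VC-HIT; vc=[5,24]

VC = [5, 24]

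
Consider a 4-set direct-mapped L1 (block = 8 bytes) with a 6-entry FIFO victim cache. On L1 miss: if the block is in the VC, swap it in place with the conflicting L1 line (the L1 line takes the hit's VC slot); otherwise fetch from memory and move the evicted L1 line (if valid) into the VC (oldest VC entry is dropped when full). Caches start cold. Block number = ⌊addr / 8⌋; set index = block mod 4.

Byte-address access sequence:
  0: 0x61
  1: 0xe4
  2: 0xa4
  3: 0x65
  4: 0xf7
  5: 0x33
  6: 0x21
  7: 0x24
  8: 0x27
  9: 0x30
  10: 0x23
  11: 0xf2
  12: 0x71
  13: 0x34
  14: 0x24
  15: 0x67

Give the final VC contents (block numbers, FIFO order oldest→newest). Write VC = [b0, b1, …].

VC = [20, 28, 14, 4, 30]

#0 0x61→b12/s0 MISS; vc=[]
#1 0xe4→b28/s0 MISS; vc=[12]
#2 0xa4→b20/s0 MISS; vc=[12,28]
#3 0x65→b12/s0 VC-HIT; vc=[20,28]
#4 0xf7→b30/s2 MISS; vc=[20,28]
#5 0x33→b6/s2 MISS; vc=[20,28,30]
#6 0x21→b4/s0 MISS; vc=[20,28,30,12]
#7 0x24→b4/s0 L1-HIT; vc=[20,28,30,12]
#8 0x27→b4/s0 L1-HIT; vc=[20,28,30,12]
#9 0x30→b6/s2 L1-HIT; vc=[20,28,30,12]
#10 0x23→b4/s0 L1-HIT; vc=[20,28,30,12]
#11 0xf2→b30/s2 VC-HIT; vc=[20,28,6,12]
#12 0x71→b14/s2 MISS; vc=[20,28,6,12,30]
#13 0x34→b6/s2 VC-HIT; vc=[20,28,14,12,30]
#14 0x24→b4/s0 L1-HIT; vc=[20,28,14,12,30]
#15 0x67→b12/s0 VC-HIT; vc=[20,28,14,4,30]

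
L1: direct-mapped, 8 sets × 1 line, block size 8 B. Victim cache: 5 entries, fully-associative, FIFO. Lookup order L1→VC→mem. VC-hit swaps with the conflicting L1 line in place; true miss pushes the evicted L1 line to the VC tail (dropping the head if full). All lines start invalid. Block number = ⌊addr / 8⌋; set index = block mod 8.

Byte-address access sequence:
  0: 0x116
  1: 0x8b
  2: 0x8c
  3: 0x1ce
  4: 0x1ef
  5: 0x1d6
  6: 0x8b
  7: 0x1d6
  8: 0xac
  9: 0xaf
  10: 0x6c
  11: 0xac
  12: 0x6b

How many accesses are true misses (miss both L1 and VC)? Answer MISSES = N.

MISSES = 7

  [0] addr=0x116 blk=34 s=2: MISS | VC []
  [1] addr=0x8b blk=17 s=1: MISS | VC []
  [2] addr=0x8c blk=17 s=1: L1-HIT | VC []
  [3] addr=0x1ce blk=57 s=1: MISS | VC [17]
  [4] addr=0x1ef blk=61 s=5: MISS | VC [17]
  [5] addr=0x1d6 blk=58 s=2: MISS | VC [17, 34]
  [6] addr=0x8b blk=17 s=1: VC-HIT | VC [57, 34]
  [7] addr=0x1d6 blk=58 s=2: L1-HIT | VC [57, 34]
  [8] addr=0xac blk=21 s=5: MISS | VC [57, 34, 61]
  [9] addr=0xaf blk=21 s=5: L1-HIT | VC [57, 34, 61]
  [10] addr=0x6c blk=13 s=5: MISS | VC [57, 34, 61, 21]
  [11] addr=0xac blk=21 s=5: VC-HIT | VC [57, 34, 61, 13]
  [12] addr=0x6b blk=13 s=5: VC-HIT | VC [57, 34, 61, 21]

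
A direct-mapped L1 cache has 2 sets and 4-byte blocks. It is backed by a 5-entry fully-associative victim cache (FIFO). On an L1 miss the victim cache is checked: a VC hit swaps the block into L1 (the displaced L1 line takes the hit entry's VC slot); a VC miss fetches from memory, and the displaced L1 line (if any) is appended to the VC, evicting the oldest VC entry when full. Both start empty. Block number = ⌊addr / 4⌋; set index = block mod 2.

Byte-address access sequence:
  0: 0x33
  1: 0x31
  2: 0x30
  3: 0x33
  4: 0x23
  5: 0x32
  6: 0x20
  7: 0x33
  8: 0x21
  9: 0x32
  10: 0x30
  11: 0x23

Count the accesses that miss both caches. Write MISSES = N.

0: 0x33 (blk 12, set 0) → MISS  vc=[]
1: 0x31 (blk 12, set 0) → L1-HIT  vc=[]
2: 0x30 (blk 12, set 0) → L1-HIT  vc=[]
3: 0x33 (blk 12, set 0) → L1-HIT  vc=[]
4: 0x23 (blk 8, set 0) → MISS  vc=[12]
5: 0x32 (blk 12, set 0) → VC-HIT  vc=[8]
6: 0x20 (blk 8, set 0) → VC-HIT  vc=[12]
7: 0x33 (blk 12, set 0) → VC-HIT  vc=[8]
8: 0x21 (blk 8, set 0) → VC-HIT  vc=[12]
9: 0x32 (blk 12, set 0) → VC-HIT  vc=[8]
10: 0x30 (blk 12, set 0) → L1-HIT  vc=[8]
11: 0x23 (blk 8, set 0) → VC-HIT  vc=[12]

MISSES = 2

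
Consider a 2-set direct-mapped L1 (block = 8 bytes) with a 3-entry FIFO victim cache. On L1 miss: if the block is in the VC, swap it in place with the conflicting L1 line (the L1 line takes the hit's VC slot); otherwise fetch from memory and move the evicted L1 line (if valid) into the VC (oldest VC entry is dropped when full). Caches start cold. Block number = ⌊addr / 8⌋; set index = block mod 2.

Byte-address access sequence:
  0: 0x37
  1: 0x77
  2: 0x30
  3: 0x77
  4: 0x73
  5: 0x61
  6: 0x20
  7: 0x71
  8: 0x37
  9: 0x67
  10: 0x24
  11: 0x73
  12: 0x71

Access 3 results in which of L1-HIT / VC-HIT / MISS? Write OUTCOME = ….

OUTCOME = VC-HIT

0: 0x37 (blk 6, set 0) → MISS  vc=[]
1: 0x77 (blk 14, set 0) → MISS  vc=[6]
2: 0x30 (blk 6, set 0) → VC-HIT  vc=[14]
3: 0x77 (blk 14, set 0) → VC-HIT  vc=[6]
4: 0x73 (blk 14, set 0) → L1-HIT  vc=[6]
5: 0x61 (blk 12, set 0) → MISS  vc=[6, 14]
6: 0x20 (blk 4, set 0) → MISS  vc=[6, 14, 12]
7: 0x71 (blk 14, set 0) → VC-HIT  vc=[6, 4, 12]
8: 0x37 (blk 6, set 0) → VC-HIT  vc=[14, 4, 12]
9: 0x67 (blk 12, set 0) → VC-HIT  vc=[14, 4, 6]
10: 0x24 (blk 4, set 0) → VC-HIT  vc=[14, 12, 6]
11: 0x73 (blk 14, set 0) → VC-HIT  vc=[4, 12, 6]
12: 0x71 (blk 14, set 0) → L1-HIT  vc=[4, 12, 6]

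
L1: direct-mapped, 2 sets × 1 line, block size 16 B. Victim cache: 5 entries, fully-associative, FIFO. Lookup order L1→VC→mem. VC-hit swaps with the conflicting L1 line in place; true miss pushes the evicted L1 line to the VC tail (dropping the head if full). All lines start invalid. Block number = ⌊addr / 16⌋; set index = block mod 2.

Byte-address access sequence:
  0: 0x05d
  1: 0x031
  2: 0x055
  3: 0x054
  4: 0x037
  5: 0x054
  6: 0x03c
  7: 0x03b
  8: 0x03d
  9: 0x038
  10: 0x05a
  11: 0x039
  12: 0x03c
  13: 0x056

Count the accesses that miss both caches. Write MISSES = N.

  [0] addr=0x5d blk=5 s=1: MISS | VC []
  [1] addr=0x31 blk=3 s=1: MISS | VC [5]
  [2] addr=0x55 blk=5 s=1: VC-HIT | VC [3]
  [3] addr=0x54 blk=5 s=1: L1-HIT | VC [3]
  [4] addr=0x37 blk=3 s=1: VC-HIT | VC [5]
  [5] addr=0x54 blk=5 s=1: VC-HIT | VC [3]
  [6] addr=0x3c blk=3 s=1: VC-HIT | VC [5]
  [7] addr=0x3b blk=3 s=1: L1-HIT | VC [5]
  [8] addr=0x3d blk=3 s=1: L1-HIT | VC [5]
  [9] addr=0x38 blk=3 s=1: L1-HIT | VC [5]
  [10] addr=0x5a blk=5 s=1: VC-HIT | VC [3]
  [11] addr=0x39 blk=3 s=1: VC-HIT | VC [5]
  [12] addr=0x3c blk=3 s=1: L1-HIT | VC [5]
  [13] addr=0x56 blk=5 s=1: VC-HIT | VC [3]

MISSES = 2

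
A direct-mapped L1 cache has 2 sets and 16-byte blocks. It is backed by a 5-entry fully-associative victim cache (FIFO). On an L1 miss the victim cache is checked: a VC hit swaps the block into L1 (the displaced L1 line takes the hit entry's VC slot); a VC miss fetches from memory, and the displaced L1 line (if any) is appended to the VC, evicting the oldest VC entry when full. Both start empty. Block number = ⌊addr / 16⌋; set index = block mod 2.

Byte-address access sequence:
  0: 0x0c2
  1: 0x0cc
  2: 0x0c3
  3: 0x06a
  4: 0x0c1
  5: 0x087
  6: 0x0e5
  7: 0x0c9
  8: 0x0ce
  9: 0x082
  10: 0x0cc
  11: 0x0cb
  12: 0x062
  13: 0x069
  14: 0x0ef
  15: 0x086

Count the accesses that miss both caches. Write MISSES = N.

MISSES = 4

0: 0xc2 (blk 12, set 0) → MISS  vc=[]
1: 0xcc (blk 12, set 0) → L1-HIT  vc=[]
2: 0xc3 (blk 12, set 0) → L1-HIT  vc=[]
3: 0x6a (blk 6, set 0) → MISS  vc=[12]
4: 0xc1 (blk 12, set 0) → VC-HIT  vc=[6]
5: 0x87 (blk 8, set 0) → MISS  vc=[6, 12]
6: 0xe5 (blk 14, set 0) → MISS  vc=[6, 12, 8]
7: 0xc9 (blk 12, set 0) → VC-HIT  vc=[6, 14, 8]
8: 0xce (blk 12, set 0) → L1-HIT  vc=[6, 14, 8]
9: 0x82 (blk 8, set 0) → VC-HIT  vc=[6, 14, 12]
10: 0xcc (blk 12, set 0) → VC-HIT  vc=[6, 14, 8]
11: 0xcb (blk 12, set 0) → L1-HIT  vc=[6, 14, 8]
12: 0x62 (blk 6, set 0) → VC-HIT  vc=[12, 14, 8]
13: 0x69 (blk 6, set 0) → L1-HIT  vc=[12, 14, 8]
14: 0xef (blk 14, set 0) → VC-HIT  vc=[12, 6, 8]
15: 0x86 (blk 8, set 0) → VC-HIT  vc=[12, 6, 14]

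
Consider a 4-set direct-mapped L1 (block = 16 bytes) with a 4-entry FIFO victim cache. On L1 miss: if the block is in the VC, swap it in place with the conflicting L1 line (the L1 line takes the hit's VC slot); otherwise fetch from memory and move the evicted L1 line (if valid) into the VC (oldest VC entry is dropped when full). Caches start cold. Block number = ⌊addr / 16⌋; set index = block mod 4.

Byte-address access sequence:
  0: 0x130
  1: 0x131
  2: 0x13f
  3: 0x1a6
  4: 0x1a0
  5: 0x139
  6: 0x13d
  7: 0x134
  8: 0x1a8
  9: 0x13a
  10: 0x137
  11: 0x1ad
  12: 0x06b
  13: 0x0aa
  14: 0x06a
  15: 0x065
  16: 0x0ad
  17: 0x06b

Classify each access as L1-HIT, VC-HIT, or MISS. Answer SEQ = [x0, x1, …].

SEQ = [MISS, L1-HIT, L1-HIT, MISS, L1-HIT, L1-HIT, L1-HIT, L1-HIT, L1-HIT, L1-HIT, L1-HIT, L1-HIT, MISS, MISS, VC-HIT, L1-HIT, VC-HIT, VC-HIT]

#0 0x130→b19/s3 MISS; vc=[]
#1 0x131→b19/s3 L1-HIT; vc=[]
#2 0x13f→b19/s3 L1-HIT; vc=[]
#3 0x1a6→b26/s2 MISS; vc=[]
#4 0x1a0→b26/s2 L1-HIT; vc=[]
#5 0x139→b19/s3 L1-HIT; vc=[]
#6 0x13d→b19/s3 L1-HIT; vc=[]
#7 0x134→b19/s3 L1-HIT; vc=[]
#8 0x1a8→b26/s2 L1-HIT; vc=[]
#9 0x13a→b19/s3 L1-HIT; vc=[]
#10 0x137→b19/s3 L1-HIT; vc=[]
#11 0x1ad→b26/s2 L1-HIT; vc=[]
#12 0x6b→b6/s2 MISS; vc=[26]
#13 0xaa→b10/s2 MISS; vc=[26,6]
#14 0x6a→b6/s2 VC-HIT; vc=[26,10]
#15 0x65→b6/s2 L1-HIT; vc=[26,10]
#16 0xad→b10/s2 VC-HIT; vc=[26,6]
#17 0x6b→b6/s2 VC-HIT; vc=[26,10]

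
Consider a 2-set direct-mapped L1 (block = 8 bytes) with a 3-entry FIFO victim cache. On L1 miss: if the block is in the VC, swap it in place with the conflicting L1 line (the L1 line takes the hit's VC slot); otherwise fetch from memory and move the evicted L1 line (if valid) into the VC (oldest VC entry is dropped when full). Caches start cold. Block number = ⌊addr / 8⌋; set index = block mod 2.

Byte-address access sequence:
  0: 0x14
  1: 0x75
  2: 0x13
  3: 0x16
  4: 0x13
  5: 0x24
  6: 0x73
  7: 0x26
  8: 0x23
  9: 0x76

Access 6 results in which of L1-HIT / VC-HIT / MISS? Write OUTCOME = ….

OUTCOME = VC-HIT

0: 0x14 (blk 2, set 0) → MISS  vc=[]
1: 0x75 (blk 14, set 0) → MISS  vc=[2]
2: 0x13 (blk 2, set 0) → VC-HIT  vc=[14]
3: 0x16 (blk 2, set 0) → L1-HIT  vc=[14]
4: 0x13 (blk 2, set 0) → L1-HIT  vc=[14]
5: 0x24 (blk 4, set 0) → MISS  vc=[14, 2]
6: 0x73 (blk 14, set 0) → VC-HIT  vc=[4, 2]
7: 0x26 (blk 4, set 0) → VC-HIT  vc=[14, 2]
8: 0x23 (blk 4, set 0) → L1-HIT  vc=[14, 2]
9: 0x76 (blk 14, set 0) → VC-HIT  vc=[4, 2]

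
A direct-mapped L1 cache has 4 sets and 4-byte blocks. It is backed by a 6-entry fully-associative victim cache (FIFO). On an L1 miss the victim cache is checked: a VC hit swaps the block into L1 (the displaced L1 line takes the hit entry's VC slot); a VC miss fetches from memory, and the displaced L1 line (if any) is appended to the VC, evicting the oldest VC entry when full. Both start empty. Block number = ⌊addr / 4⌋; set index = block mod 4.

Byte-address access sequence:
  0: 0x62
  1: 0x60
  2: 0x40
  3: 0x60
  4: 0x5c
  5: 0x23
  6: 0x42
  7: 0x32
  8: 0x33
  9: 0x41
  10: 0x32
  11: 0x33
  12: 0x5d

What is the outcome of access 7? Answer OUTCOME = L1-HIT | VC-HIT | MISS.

OUTCOME = MISS

#0 0x62→b24/s0 MISS; vc=[]
#1 0x60→b24/s0 L1-HIT; vc=[]
#2 0x40→b16/s0 MISS; vc=[24]
#3 0x60→b24/s0 VC-HIT; vc=[16]
#4 0x5c→b23/s3 MISS; vc=[16]
#5 0x23→b8/s0 MISS; vc=[16,24]
#6 0x42→b16/s0 VC-HIT; vc=[8,24]
#7 0x32→b12/s0 MISS; vc=[8,24,16]
#8 0x33→b12/s0 L1-HIT; vc=[8,24,16]
#9 0x41→b16/s0 VC-HIT; vc=[8,24,12]
#10 0x32→b12/s0 VC-HIT; vc=[8,24,16]
#11 0x33→b12/s0 L1-HIT; vc=[8,24,16]
#12 0x5d→b23/s3 L1-HIT; vc=[8,24,16]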